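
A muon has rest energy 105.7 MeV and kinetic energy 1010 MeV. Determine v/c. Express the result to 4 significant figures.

K = (γ−1)mc², so γ = 1 + 1010/105.7 = 10.555.
Then v/c = √(1 − γ⁻²) = √(1 − 0.00897601) = √0.99102399 = 0.9955.

0.9955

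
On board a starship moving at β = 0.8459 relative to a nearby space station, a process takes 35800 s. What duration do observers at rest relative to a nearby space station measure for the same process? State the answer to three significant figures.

67100 s

With β = 0.8459, γ = 1/√(1 − 0.8459²) = 1/√0.28445319 = 1.875.
The onboard clock measures proper time, so the interval in the rest frame of a nearby space station is dilated: Δt = γ·Δτ = 1.875 × 35800 s = 67100 s.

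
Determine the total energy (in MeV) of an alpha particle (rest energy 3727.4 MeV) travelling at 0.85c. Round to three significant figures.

Lorentz factor: γ = (1 − 0.7225)^(−1/2) = 1.8983.
Total energy: E = γmc² = 1.8983 × 3727.4 MeV = 7080 MeV.

7080 MeV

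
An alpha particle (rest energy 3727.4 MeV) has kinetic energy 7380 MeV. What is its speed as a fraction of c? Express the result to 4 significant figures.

0.9420c

γ = 1 + K/(mc²) = 1 + 7380/3727.4 = 2.9799.
β = √(1 − 1/γ²) = √(1 − 0.112615) = √0.887385 = 0.9420.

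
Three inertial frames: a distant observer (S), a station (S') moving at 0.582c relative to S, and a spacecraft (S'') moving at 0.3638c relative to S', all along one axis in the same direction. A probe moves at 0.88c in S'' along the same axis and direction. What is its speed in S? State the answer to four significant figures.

0.9844c

Apply u = (u'+v)/(1+u'v) twice. Probe in the station frame: (0.88+0.3638)/(1+0.88·0.3638) = 1.2438/1.320144 = 0.94217c.
That velocity, transformed to the rest frame of a distant observer: (0.94217+0.582)/(1+0.94217·0.582) = 1.52417/1.54834294 = 0.98439c.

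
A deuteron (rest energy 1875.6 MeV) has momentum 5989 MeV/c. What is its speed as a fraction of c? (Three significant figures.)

βγ = pc/(mc²) = 5989/1875.6 = 3.1931.
Since γ² = 1 + (βγ)² = 11.1959, γ = √11.1959 = 3.34603, and β = (βγ)/γ = 3.1931/3.34603 = 0.954.

0.954c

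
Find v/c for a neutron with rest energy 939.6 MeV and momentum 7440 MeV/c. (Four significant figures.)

βγ = pc/(mc²) = 7440/939.6 = 7.9183.
Since γ² = 1 + (βγ)² = 63.6995, γ = √63.6995 = 7.9812, and β = (βγ)/γ = 7.9183/7.9812 = 0.9921.

0.9921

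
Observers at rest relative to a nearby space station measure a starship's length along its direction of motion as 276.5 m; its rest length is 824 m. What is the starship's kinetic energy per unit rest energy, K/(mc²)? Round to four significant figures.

γ = L₀/L = 824/276.5 = 2.98011.
K/(mc²) = γ − 1 = 2.98011 − 1 = 1.980.

1.980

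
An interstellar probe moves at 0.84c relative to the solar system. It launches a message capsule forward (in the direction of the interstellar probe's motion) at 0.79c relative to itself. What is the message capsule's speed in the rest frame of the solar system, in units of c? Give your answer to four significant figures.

Relativistic velocity addition: u = (u' + v)/(1 + u'v/c²), with u' = 0.79c and v = 0.84c.
Numerator: 0.79 + 0.84 = 1.63. Denominator: 1 + (0.79)(0.84) = 1.6636.
u = 1.63/1.6636 = 0.9798, so the speed is 0.9798c.

0.9798c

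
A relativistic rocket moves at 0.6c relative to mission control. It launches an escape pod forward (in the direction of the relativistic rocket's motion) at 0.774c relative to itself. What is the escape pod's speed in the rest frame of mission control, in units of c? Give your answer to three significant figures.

In units of c, u = (u' + v)/(1 + u'v) with u' = 0.774 and v = 0.6.
Numerator: 0.774 + 0.6 = 1.374. Denominator: 1 + (0.774)(0.6) = 1.4644.
u = 1.374/1.4644 = 0.93827, so the speed is 0.938c.

0.938c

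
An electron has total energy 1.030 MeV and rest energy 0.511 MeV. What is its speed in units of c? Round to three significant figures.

0.868c

γ = E/(mc²) = 1.030/0.511 = 2.0157.
β = √(1 − 1/γ²) = √(1 − 0.246121) = √0.753879 = 0.868.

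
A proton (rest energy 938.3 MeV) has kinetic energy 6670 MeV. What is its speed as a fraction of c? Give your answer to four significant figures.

K = (γ−1)mc², so γ = 1 + 6670/938.3 = 8.1086.
Then v/c = √(1 − γ⁻²) = √(1 − 0.0152093) = √0.9847907 = 0.9924.

0.9924c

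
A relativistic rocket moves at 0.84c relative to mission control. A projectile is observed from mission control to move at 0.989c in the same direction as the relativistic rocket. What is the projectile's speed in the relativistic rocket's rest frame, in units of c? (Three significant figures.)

Transform to the relativistic rocket's frame: u' = (u − v)/(1 − uv/c²).
u' = (0.989 − 0.84)/(1 − 0.989×0.84) = 0.149/0.16924 = 0.88041.
Speed in the relativistic rocket's frame: 0.880c (in the same direction).

0.880c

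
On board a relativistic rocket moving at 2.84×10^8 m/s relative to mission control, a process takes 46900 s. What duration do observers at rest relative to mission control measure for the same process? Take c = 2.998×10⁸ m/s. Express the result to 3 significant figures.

β = v/c = (2.84×10^8 m/s)/(2.998×10⁸ m/s) = 0.947298.
With β = 0.947298, γ = 1/√(1 − 0.947298²) = 1/√0.1026265 = 3.1215.
Time dilation: Δt = γ·Δτ = 3.1215 × 46900 = 1.46×10^5 s.

1.46×10^5 s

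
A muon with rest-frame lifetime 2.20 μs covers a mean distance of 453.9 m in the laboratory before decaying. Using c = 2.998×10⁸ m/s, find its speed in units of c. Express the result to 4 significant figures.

Let x = d/(cτ) = 453.9 m / (2.998×10⁸ m/s × 2.200×10^-6 s) = 0.68819. Since d = βγcτ, x = βγ = β/√(1−β²).
Solving: β² = x²/(1+x²) = 0.473605/1.473605 = 0.321392, so β = 0.5669.

0.5669c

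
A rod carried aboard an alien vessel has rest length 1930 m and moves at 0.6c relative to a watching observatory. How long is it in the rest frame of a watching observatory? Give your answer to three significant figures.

1540 m

γ = 1/√(1 − β²) = 1/√(1 − 0.36) = 1/√0.64 = 1/0.8 = 1.25.
Along the direction of motion the measured length is L₀/γ = 1930/1.25 = 1540 m.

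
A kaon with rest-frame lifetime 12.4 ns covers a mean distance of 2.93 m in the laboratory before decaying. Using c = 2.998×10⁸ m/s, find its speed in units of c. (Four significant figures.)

0.6190c

Let x = d/(cτ) = 2.930 m / (2.998×10⁸ m/s × 1.240×10^-8 s) = 0.78816. Since d = βγcτ, x = βγ = β/√(1−β²).
Solving: β² = x²/(1+x²) = 0.621196/1.621196 = 0.383171, so β = 0.6190.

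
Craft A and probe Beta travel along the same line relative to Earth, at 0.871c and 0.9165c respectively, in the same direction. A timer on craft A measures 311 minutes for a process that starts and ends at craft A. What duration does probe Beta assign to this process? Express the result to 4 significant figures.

Transform craft A's velocity into probe Beta's frame: (0.871 − 0.9165)/(1 − 0.871·0.9165) = −0.0455/0.2017285, so the relative speed is 0.22555c.
At |u| = 0.22555c, γ = (1 − 0.0508728)^(−1/2) = 1.0264.
The clock on craft A records proper time, so probe Beta measures Δt = γΔτ = 1.0264 × 311 = 319.2 minutes.

319.2 minutes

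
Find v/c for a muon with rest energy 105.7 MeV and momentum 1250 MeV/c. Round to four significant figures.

βγ = pc/(mc²) = 1250/105.7 = 11.826.
Since γ² = 1 + (βγ)² = 140.854, γ = √140.854 = 11.8682, and β = (βγ)/γ = 11.826/11.8682 = 0.9964.

0.9964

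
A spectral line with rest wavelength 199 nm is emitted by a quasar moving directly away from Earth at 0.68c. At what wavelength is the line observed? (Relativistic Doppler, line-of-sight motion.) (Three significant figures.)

456 nm

Relativistic Doppler for wavelength: λ_obs = λ_src · √((1+β)/(1−β)).
With β = 0.68: factor = √(1.68/0.32) = 2.2913.
λ_obs = 199 × 2.2913 = 456 nm.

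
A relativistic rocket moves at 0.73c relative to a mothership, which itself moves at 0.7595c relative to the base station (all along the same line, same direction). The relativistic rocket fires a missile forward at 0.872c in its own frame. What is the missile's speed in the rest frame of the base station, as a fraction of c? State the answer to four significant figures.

0.9971c

Compose velocities in two stages. Stage 1 (into S'): u₁ = (0.872+0.73)/(1+0.872×0.73) = 0.97888.
Stage 2 (into S): u = (0.97888+0.7595)/(1+0.97888×0.7595) = 0.99709, so the speed is 0.9971c.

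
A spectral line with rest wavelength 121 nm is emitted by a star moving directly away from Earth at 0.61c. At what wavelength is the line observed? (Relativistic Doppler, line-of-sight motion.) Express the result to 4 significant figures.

245.8 nm

Relativistic Doppler for wavelength: λ_obs = λ_src · √((1+β)/(1−β)).
With β = 0.61: factor = √(1.61/0.39) = 2.0318.
λ_obs = 121 × 2.0318 = 245.8 nm.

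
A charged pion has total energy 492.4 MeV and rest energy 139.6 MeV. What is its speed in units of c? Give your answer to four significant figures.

Total energy E = γmc² gives γ = 492.4/139.6 = 3.5272.
Hence β = √(1 − 1/γ²) = √(1 − 0.0803785) = √0.9196215 = 0.9590.

0.9590c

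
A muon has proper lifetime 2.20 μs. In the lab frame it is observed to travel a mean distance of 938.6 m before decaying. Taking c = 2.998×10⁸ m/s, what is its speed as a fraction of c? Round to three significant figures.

d = βγcτ ⇒ βγ = d/(cτ) = 938.6 m / (659.56 m) = 1.4231.
β = (βγ)/√(1+(βγ)²) = 1.4231/√3.02521 = 0.818.

0.818c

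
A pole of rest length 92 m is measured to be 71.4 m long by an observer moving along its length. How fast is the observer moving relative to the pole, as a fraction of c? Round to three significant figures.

Length contraction gives γ = L₀/L = 92/71.4 = 1.2885.
β = √(1 − 1/γ²) = √0.397675 = 0.631.

0.631c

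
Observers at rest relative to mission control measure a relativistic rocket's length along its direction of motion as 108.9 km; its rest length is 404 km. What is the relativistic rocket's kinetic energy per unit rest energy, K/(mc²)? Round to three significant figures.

2.71

γ = L₀/L = 404/108.9 = 3.70983.
Since K = (γ−1)mc², K/(mc²) = 3.70983 − 1 = 2.71.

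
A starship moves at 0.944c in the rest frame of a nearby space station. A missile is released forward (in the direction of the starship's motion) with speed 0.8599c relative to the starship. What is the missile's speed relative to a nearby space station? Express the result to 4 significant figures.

In units of c, u = (u' + v)/(1 + u'v) with u' = 0.8599 and v = 0.944.
Numerator: 0.8599 + 0.944 = 1.8039. Denominator: 1 + (0.8599)(0.944) = 1.8117456.
u = 1.8039/1.8117456 = 0.99567, so the speed is 0.9957c.

0.9957c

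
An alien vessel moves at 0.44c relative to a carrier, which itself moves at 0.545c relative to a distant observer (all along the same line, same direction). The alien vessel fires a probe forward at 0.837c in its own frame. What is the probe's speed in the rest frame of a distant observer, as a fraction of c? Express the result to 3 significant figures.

Compose velocities in two stages. Stage 1 (into S'): u₁ = (0.837+0.44)/(1+0.837×0.44) = 0.93329.
Stage 2 (into S): u = (0.93329+0.545)/(1+0.93329×0.545) = 0.97988, so the speed is 0.980c.

0.980c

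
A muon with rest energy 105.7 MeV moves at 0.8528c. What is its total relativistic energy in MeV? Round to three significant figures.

Lorentz factor: γ = (1 − 0.72726784)^(−1/2) = 1.9148.
Total energy: E = γmc² = 1.9148 × 105.7 MeV = 202 MeV.

202 MeV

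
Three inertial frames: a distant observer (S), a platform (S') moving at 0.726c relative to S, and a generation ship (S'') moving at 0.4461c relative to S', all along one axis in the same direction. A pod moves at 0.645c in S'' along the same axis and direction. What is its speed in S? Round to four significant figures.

Compose velocities in two stages. Stage 1 (into S'): u₁ = (0.645+0.4461)/(1+0.645×0.4461) = 0.8473.
Stage 2 (into S): u = (0.8473+0.726)/(1+0.8473×0.726) = 0.9741, so the speed is 0.9741c.

0.9741c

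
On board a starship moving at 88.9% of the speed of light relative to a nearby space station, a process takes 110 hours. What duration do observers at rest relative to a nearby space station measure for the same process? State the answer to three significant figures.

With β = 0.889, γ = 1/√(1 − 0.889²) = 1/√0.209679 = 2.1838.
The onboard clock measures proper time, so the interval in the rest frame of a nearby space station is dilated: Δt = γ·Δτ = 2.1838 × 110 hours = 240 hours.

240 hours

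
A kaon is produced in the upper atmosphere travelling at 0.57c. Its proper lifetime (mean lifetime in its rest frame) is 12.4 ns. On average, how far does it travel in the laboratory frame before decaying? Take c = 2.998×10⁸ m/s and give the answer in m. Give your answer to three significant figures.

Lorentz factor: γ = (1 − 0.3249)^(−1/2) = 1.2171.
Lab-frame lifetime: Δt = γτ = 1.2171 × 12.4 ns = 15.092 ns.
Distance: d = vΔt = 0.57 × 2.998×10⁸ m/s × 1.5092×10^-8 s = 2.58 m.

2.58 m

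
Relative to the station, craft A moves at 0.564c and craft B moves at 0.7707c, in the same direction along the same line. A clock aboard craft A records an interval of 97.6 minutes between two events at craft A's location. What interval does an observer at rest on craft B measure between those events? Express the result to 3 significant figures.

105 minutes

The velocity of craft A relative to craft B is (0.564 − 0.7707)c / (1 − 0.564×0.7707) = −0.36563c; relative speed 0.36563c.
At |u| = 0.36563c, γ = (1 − 0.133685)^(−1/2) = 1.0744.
The clock on craft A records proper time, so craft B measures Δt = γΔτ = 1.0744 × 97.6 = 105 minutes.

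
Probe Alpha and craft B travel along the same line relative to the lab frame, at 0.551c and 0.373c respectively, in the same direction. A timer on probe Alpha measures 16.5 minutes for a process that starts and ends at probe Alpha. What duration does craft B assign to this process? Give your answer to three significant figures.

16.9 minutes

Transform probe Alpha's velocity into craft B's frame: (0.551 − 0.373)/(1 − 0.551·0.373) = 0.178/0.794477, so the relative speed is 0.22405c.
γ for this relative speed: γ = 1/√(1 − 0.0501984) = 1.0261.
The clock on probe Alpha records proper time, so craft B measures Δt = γΔτ = 1.0261 × 16.5 = 16.9 minutes.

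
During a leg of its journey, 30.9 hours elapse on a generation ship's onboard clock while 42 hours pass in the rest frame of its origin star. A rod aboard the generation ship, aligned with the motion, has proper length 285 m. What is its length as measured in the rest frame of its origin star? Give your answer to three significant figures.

210 m

The time-dilation ratio gives γ = 42/30.9 = 1.35922.
The rod contracts by the same γ: 285 m / 1.35922 = 210 m.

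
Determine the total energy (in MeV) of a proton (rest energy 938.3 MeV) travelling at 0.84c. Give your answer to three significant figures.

1730 MeV

With β = 0.84, γ = 1/√(1 − 0.84²) = 1/√0.2944 = 1.843.
Total energy: E = γmc² = 1.843 × 938.3 MeV = 1730 MeV.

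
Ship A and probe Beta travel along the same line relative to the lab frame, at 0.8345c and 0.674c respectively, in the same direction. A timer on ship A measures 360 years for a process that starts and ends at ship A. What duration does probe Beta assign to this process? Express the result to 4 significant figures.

387.0 years

Speed of ship A in probe Beta's frame: u = (v_A − v_B)/(1 − v_A v_B/c²) = (0.8345 − 0.674)/(1 − 0.8345×0.674) = 0.1605/0.437547 = 0.36682; |u| = 0.36682c.
γ for this relative speed: γ = 1/√(1 − 0.134557) = 1.0749.
Ship A's interval is proper; time dilation gives Δt_B = γΔτ = 1.0749 × 360 years = 387.0 years.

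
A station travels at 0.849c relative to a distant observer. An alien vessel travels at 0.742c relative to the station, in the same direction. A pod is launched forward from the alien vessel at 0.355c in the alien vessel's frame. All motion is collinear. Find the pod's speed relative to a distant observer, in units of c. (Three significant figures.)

First combine the pod and alien vessel (S''→S'): u₁ = (0.355 + 0.742)/(1 + 0.355×0.742) = 1.097/1.26341 = 0.86829.
Then combine with the station (S'→S): u = (0.86829 + 0.849)/(1 + 0.86829×0.849) = 1.71729/1.73717821 = 0.98855.

0.989c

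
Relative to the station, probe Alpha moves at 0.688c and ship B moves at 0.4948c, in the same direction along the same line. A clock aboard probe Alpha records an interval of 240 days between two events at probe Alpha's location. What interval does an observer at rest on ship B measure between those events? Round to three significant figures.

The velocity of probe Alpha relative to ship B is (0.688 − 0.4948)c / (1 − 0.688×0.4948) = 0.29291c; relative speed 0.29291c.
γ for this relative speed: γ = 1/√(1 − 0.0857963) = 1.0459.
Probe Alpha's interval is proper; time dilation gives Δt_B = γΔτ = 1.0459 × 240 days = 251 days.

251 days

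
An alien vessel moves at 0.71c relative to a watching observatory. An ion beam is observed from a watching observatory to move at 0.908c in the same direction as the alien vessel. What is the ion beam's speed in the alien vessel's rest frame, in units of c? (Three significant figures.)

Transform to the alien vessel's frame: u' = (u − v)/(1 − uv/c²).
u' = (0.908 − 0.71)/(1 − 0.908×0.71) = 0.198/0.35532 = 0.55724.
Speed in the alien vessel's frame: 0.557c (in the same direction).

0.557c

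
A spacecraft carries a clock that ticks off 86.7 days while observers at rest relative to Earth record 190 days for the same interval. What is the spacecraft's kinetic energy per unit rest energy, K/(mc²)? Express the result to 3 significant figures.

γ = Δt/Δτ = 190/86.7 = 2.19146.
Since K = (γ−1)mc², K/(mc²) = 2.19146 − 1 = 1.19.

1.19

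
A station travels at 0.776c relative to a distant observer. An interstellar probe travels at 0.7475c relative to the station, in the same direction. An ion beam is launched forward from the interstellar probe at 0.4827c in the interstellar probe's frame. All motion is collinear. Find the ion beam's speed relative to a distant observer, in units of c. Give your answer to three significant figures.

0.987c

First combine the ion beam and interstellar probe (S''→S'): u₁ = (0.4827 + 0.7475)/(1 + 0.4827×0.7475) = 1.2302/1.36081825 = 0.90401.
Then combine with the station (S'→S): u = (0.90401 + 0.776)/(1 + 0.90401×0.776) = 1.68001/1.70151176 = 0.98736.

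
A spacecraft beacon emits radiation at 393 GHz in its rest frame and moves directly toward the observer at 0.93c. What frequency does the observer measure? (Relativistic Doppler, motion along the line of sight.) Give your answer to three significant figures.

2060 GHz

Relativistic Doppler (source moving toward): f_obs = f_src · √((1+β)/(1−β)).
With β = 0.93: factor = √(1.93/0.07) = 5.2509.
f_obs = 393 × 5.2509 = 2060 GHz.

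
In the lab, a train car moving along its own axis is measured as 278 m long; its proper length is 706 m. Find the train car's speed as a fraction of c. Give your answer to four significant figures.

0.9192c

Length contraction gives γ = L₀/L = 706/278 = 2.5396.
β = √(1 − 1/γ²) = √0.844951 = 0.9192.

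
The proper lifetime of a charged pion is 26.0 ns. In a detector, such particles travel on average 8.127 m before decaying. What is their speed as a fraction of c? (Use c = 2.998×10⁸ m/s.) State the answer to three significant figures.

Lab distance = (lab lifetime)·v = γτ·βc, so βγ = d/(cτ) = 8.127/(2.998×10⁸ × 2.600×10^-8) = 1.0426.
With βγ = 1.0426: γ² = 1 + (βγ)² = 2.08701, and β = (βγ)/γ = 1.0426/1.44465 = 0.722.

0.722c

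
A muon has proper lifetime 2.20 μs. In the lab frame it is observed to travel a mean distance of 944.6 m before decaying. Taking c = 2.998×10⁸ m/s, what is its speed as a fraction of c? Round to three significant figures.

0.820c

d = βγcτ ⇒ βγ = d/(cτ) = 944.6 m / (659.56 m) = 1.4322.
β = (βγ)/√(1+(βγ)²) = 1.4322/√3.0512 = 0.820.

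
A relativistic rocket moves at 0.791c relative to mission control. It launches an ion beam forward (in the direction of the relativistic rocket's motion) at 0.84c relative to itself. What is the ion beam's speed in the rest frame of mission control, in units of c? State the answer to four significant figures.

Relativistic velocity addition: u = (u' + v)/(1 + u'v/c²), with u' = 0.84c and v = 0.791c.
Numerator: 0.84 + 0.791 = 1.631. Denominator: 1 + (0.84)(0.791) = 1.66444.
u = 1.631/1.66444 = 0.97991, so the speed is 0.9799c.

0.9799c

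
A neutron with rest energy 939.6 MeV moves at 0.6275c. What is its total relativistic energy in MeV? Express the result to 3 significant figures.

1210 MeV

Lorentz factor: γ = (1 − 0.39375625)^(−1/2) = 1.2843.
Total energy: E = γmc² = 1.2843 × 939.6 MeV = 1210 MeV.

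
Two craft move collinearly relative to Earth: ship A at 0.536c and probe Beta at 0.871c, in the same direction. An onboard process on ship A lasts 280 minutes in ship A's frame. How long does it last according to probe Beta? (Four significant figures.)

359.9 minutes

Transform ship A's velocity into probe Beta's frame: (0.536 − 0.871)/(1 − 0.536·0.871) = −0.335/0.533144, so the relative speed is 0.62835c.
At |u| = 0.62835c, γ = (1 − 0.394824)^(−1/2) = 1.2855.
The clock on ship A records proper time, so probe Beta measures Δt = γΔτ = 1.2855 × 280 = 359.9 minutes.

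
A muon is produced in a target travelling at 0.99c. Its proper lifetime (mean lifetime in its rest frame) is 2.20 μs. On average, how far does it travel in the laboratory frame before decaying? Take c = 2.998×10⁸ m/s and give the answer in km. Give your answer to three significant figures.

With β = 0.99, γ = 1/√(1 − 0.99²) = 1/√0.0199 = 7.0888.
Lab-frame lifetime: Δt = γτ = 7.0888 × 2.20 μs = 15.595 μs.
Distance: d = vΔt = 0.99 × 2.998×10⁸ m/s × 1.5595×10^-5 s = 4630 m = 4.63 km.

4.63 km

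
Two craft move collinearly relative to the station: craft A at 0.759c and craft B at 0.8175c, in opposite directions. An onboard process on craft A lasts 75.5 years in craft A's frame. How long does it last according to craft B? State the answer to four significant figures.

Transform craft A's velocity into craft B's frame: (0.759 + 0.8175)/(1 + 0.759·0.8175) = 1.5765/1.6204825, so the relative speed is 0.97286c.
γ for this relative speed: γ = 1/√(1 − 0.946457) = 4.3216.
Craft A's interval is proper; time dilation gives Δt_B = γΔτ = 4.3216 × 75.5 years = 326.3 years.

326.3 years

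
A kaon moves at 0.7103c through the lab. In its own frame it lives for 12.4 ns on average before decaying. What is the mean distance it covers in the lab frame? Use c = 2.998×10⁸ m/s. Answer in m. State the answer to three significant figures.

γ = 1/√(1 − β²) = 1/√(1 − 0.50452609) = 1/√0.49547391 = 1/0.703899 = 1.4207.
Lab-frame lifetime: Δt = γτ = 1.4207 × 12.4 ns = 17.617 ns.
Distance: d = vΔt = 0.7103 × 2.998×10⁸ m/s × 1.7617×10^-8 s = 3.75 m.

3.75 m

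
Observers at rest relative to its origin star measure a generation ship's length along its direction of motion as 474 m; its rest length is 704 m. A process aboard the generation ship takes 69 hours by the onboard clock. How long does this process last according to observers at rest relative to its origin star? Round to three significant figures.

102 hours

γ = L₀/L = 704/474 = 1.48523.
The same γ dilates the second interval: 1.48523 × 69 hours = 102 hours.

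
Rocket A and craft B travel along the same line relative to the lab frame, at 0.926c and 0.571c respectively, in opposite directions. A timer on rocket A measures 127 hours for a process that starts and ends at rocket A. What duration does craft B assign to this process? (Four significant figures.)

626.4 hours

Speed of rocket A in craft B's frame: u = (v_A + v_B)/(1 + v_A v_B/c²) = (0.926 + 0.571)/(1 + 0.926×0.571) = 1.497/1.528746 = 0.97923; |u| = 0.97923c.
γ for this relative speed: γ = 1/√(1 − 0.958891) = 4.9321.
The clock on rocket A records proper time, so craft B measures Δt = γΔτ = 4.9321 × 127 = 626.4 hours.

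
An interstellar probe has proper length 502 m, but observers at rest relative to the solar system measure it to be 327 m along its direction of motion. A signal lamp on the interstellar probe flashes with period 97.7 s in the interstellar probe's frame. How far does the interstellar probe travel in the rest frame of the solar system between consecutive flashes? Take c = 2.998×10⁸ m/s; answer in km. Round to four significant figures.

From L = L₀/γ: γ = 502/327 = 1.53517.
β = √(1 − 1/γ²) = 0.75874. Lab-frame period = γτ = 1.53517×97.7 s = 149.99 s. Distance = βc × γτ = 0.75874 × 2.998×10⁸ m/s × 149.99 s = 3.4118×10^10 m = 3.412×10^7 km.

3.412×10^7 km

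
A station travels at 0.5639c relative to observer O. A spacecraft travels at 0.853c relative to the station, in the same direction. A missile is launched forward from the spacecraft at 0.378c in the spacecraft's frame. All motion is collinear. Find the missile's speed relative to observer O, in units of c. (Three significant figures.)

Compose velocities in two stages. Stage 1 (into S'): u₁ = (0.378+0.853)/(1+0.378×0.853) = 0.93086.
Stage 2 (into S): u = (0.93086+0.5639)/(1+0.93086×0.5639) = 0.98023, so the speed is 0.980c.

0.980c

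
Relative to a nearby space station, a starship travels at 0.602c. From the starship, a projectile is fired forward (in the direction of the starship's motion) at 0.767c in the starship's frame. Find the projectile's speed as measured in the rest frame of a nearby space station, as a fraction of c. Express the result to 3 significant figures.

In units of c, u = (u' + v)/(1 + u'v) with u' = 0.767 and v = 0.602.
Numerator: 0.767 + 0.602 = 1.369. Denominator: 1 + (0.767)(0.602) = 1.461734.
u = 1.369/1.461734 = 0.93656, so the speed is 0.937c.

0.937c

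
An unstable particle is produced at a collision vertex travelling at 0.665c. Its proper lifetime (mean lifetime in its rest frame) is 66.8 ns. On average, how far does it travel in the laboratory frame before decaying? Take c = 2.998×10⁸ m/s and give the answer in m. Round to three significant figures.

With β = 0.665, γ = 1/√(1 − 0.665²) = 1/√0.557775 = 1.339.
Lab-frame lifetime: Δt = γτ = 1.339 × 66.8 ns = 89.445 ns.
Distance: d = vΔt = 0.665 × 2.998×10⁸ m/s × 8.9445×10^-8 s = 17.8 m.

17.8 m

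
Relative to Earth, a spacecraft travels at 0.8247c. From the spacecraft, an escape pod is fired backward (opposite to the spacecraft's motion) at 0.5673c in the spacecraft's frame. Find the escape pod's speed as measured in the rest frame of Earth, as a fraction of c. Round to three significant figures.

In units of c, u = (u' + v)/(1 + u'v) with u' = −0.5673 and v = 0.8247.
Numerator: −0.5673 + 0.8247 = 0.2574. Denominator: 1 + (−0.5673)(0.8247) = 0.53214769.
u = 0.2574/0.53214769 = 0.4837, so the speed is 0.484c.

0.484c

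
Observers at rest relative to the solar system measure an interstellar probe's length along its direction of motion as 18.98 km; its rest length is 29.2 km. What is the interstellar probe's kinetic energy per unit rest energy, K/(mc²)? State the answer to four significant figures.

γ = L₀/L = 29.2/18.98 = 1.53846.
K/(mc²) = γ − 1 = 1.53846 − 1 = 0.5385.

0.5385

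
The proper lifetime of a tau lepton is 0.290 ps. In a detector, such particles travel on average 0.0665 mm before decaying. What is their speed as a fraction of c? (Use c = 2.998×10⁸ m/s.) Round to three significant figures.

0.608c

Lab distance = (lab lifetime)·v = γτ·βc, so βγ = d/(cτ) = 6.650×10^-5/(2.998×10⁸ × 2.900×10^-13) = 0.76488.
With βγ = 0.76488: γ² = 1 + (βγ)² = 1.585041, and β = (βγ)/γ = 0.76488/1.25898 = 0.608.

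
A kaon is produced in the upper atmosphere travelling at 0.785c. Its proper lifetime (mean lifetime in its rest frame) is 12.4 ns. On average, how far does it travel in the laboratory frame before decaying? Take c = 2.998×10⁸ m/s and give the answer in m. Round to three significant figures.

4.71 m

Lorentz factor: γ = (1 − 0.616225)^(−1/2) = 1.6142.
Lab-frame lifetime: Δt = γτ = 1.6142 × 12.4 ns = 20.016 ns.
Distance: d = vΔt = 0.785 × 2.998×10⁸ m/s × 2.0016×10^-8 s = 4.71 m.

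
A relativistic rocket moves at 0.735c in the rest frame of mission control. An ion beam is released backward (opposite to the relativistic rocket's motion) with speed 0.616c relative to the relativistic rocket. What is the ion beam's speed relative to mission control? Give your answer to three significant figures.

In units of c, u = (u' + v)/(1 + u'v) with u' = −0.616 and v = 0.735.
Numerator: −0.616 + 0.735 = 0.119. Denominator: 1 + (−0.616)(0.735) = 0.54724.
u = 0.119/0.54724 = 0.21745, so the speed is 0.217c.

0.217c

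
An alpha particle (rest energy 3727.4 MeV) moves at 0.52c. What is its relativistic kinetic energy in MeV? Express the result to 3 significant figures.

636 MeV

With β = 0.52, γ = 1/√(1 − 0.52²) = 1/√0.7296 = 1.17073.
Kinetic energy: K = (γ − 1)mc² = (1.17073 − 1) × 3727.4 MeV = 0.17073 × 3727.4 = 636 MeV.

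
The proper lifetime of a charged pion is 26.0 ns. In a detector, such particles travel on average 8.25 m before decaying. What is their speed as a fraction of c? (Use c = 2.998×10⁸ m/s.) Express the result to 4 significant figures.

0.7269c

d = βγcτ ⇒ βγ = d/(cτ) = 8.250 m / (7.7948 m) = 1.0584.
β = (βγ)/√(1+(βγ)²) = 1.0584/√2.12021 = 0.7269.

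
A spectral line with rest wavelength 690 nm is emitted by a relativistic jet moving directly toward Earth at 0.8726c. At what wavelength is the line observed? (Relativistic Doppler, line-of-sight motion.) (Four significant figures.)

Relativistic Doppler for wavelength: λ_obs = λ_src · √((1−β)/(1+β)).
With β = 0.8726: factor = √(0.1274/1.8726) = 0.26083.
λ_obs = 690 × 0.26083 = 180.0 nm.

180.0 nm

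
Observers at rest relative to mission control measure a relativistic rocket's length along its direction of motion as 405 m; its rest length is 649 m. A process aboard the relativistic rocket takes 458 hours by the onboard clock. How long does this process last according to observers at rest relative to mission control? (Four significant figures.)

Length contraction gives γ = L₀/L = 649/405 = 1.60247.
The same γ dilates the second interval: 1.60247 × 458 hours = 733.9 hours.

733.9 hours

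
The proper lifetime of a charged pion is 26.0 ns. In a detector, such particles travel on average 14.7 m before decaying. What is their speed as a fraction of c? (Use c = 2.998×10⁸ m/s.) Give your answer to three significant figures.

Let x = d/(cτ) = 14.70 m / (2.998×10⁸ m/s × 2.600×10^-8 s) = 1.8859. Since d = βγcτ, x = βγ = β/√(1−β²).
Solving: β² = x²/(1+x²) = 3.55662/4.55662 = 0.780539, so β = 0.883.

0.883c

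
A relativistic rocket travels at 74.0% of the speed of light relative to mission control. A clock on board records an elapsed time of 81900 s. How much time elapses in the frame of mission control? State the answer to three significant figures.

1.22×10^5 s

β² = 0.5476, so γ = 1/√0.4524 = 1.4868.
Time dilation: Δt = γ·Δτ = 1.4868 × 81900 = 1.22×10^5 s.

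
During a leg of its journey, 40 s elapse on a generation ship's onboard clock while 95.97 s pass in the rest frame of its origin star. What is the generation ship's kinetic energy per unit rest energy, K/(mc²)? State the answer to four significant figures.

1.399

From Δt = γΔτ: γ = 95.97/40 = 2.39925.
K/(mc²) = γ − 1 = 2.39925 − 1 = 1.399.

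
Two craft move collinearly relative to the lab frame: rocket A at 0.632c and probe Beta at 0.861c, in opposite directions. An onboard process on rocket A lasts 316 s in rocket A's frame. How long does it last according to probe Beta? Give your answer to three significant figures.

The velocity of rocket A relative to probe Beta is (0.632 + 0.861)c / (1 + 0.632×0.861) = 0.96687c; relative speed 0.96687c.
At |u| = 0.96687c, γ = (1 − 0.934838)^(−1/2) = 3.9174.
Rocket A's interval is proper; time dilation gives Δt_B = γΔτ = 3.9174 × 316 s = 1240 s.

1240 s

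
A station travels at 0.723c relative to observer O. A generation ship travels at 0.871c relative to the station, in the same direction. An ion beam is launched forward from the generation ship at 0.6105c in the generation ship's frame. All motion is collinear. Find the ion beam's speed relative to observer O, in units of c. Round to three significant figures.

0.995c

Apply u = (u'+v)/(1+u'v) twice. Ion beam in the station frame: (0.6105+0.871)/(1+0.6105·0.871) = 1.4815/1.5317455 = 0.9672c.
That velocity, transformed to the rest frame of observer O: (0.9672+0.723)/(1+0.9672·0.723) = 1.6902/1.6992856 = 0.99465c.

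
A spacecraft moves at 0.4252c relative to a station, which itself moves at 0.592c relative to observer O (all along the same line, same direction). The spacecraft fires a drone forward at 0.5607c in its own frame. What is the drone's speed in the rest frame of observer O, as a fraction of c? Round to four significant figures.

Compose velocities in two stages. Stage 1 (into S'): u₁ = (0.5607+0.4252)/(1+0.5607×0.4252) = 0.7961.
Stage 2 (into S): u = (0.7961+0.592)/(1+0.7961×0.592) = 0.94346, so the speed is 0.9435c.

0.9435c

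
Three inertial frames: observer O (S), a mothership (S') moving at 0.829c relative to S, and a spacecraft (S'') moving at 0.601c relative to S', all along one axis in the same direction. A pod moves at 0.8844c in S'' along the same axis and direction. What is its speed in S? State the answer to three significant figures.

Apply u = (u'+v)/(1+u'v) twice. Pod in the mothership frame: (0.8844+0.601)/(1+0.8844·0.601) = 1.4854/1.5315244 = 0.96988c.
That velocity, transformed to the rest frame of observer O: (0.96988+0.829)/(1+0.96988·0.829) = 1.79888/1.80403052 = 0.99714c.

0.997c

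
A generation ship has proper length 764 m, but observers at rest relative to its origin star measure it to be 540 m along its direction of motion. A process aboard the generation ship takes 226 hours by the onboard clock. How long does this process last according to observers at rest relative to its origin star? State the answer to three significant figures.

320 hours

γ = L₀/L = 764/540 = 1.41481.
Δt = γΔτ = 1.41481 × 226 = 320 hours.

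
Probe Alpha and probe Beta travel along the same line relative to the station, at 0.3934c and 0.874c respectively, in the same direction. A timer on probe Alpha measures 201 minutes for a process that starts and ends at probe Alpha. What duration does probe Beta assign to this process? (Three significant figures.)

The velocity of probe Alpha relative to probe Beta is (0.3934 − 0.874)c / (1 − 0.3934×0.874) = −0.73243c; relative speed 0.73243c.
γ for this relative speed: γ = 1/√(1 − 0.536454) = 1.4688.
Probe Alpha's interval is proper; time dilation gives Δt_B = γΔτ = 1.4688 × 201 minutes = 295 minutes.

295 minutes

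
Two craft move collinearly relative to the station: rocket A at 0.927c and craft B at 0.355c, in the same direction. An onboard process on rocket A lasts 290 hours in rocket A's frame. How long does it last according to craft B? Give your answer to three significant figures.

555 hours

The velocity of rocket A relative to craft B is (0.927 − 0.355)c / (1 − 0.927×0.355) = 0.85257c; relative speed 0.85257c.
γ for this relative speed: γ = 1/√(1 − 0.726876) = 1.9135.
The clock on rocket A records proper time, so craft B measures Δt = γΔτ = 1.9135 × 290 = 555 hours.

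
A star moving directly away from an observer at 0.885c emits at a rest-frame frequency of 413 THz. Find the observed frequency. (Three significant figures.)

102 THz

Relativistic Doppler (source moving away): f_obs = f_src · √((1−β)/(1+β)).
With β = 0.885: factor = √(0.115/1.885) = 0.247.
f_obs = 413 × 0.247 = 102 THz.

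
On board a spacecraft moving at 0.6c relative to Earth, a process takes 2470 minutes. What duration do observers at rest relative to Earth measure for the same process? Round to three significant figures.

3090 minutes

β² = 0.36, so γ = 1/√0.64 = 1.25.
Time dilation: Δt = γ·Δτ = 1.25 × 2470 = 3090 minutes.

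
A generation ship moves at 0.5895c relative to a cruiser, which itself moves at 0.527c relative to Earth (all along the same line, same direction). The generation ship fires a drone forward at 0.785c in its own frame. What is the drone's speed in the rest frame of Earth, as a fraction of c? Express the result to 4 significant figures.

Compose velocities in two stages. Stage 1 (into S'): u₁ = (0.785+0.5895)/(1+0.785×0.5895) = 0.93966.
Stage 2 (into S): u = (0.93966+0.527)/(1+0.93966×0.527) = 0.98091, so the speed is 0.9809c.

0.9809c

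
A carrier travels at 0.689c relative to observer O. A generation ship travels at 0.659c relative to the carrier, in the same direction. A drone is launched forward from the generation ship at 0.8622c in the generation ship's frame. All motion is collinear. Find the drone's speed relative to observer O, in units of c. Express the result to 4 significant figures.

0.9944c

First combine the drone and generation ship (S''→S'): u₁ = (0.8622 + 0.659)/(1 + 0.8622×0.659) = 1.5212/1.5681898 = 0.97004.
Then combine with the carrier (S'→S): u = (0.97004 + 0.689)/(1 + 0.97004×0.689) = 1.65904/1.66835756 = 0.99442.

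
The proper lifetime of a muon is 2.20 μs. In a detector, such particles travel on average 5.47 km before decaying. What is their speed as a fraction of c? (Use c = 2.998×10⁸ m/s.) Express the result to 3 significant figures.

Lab distance = (lab lifetime)·v = γτ·βc, so βγ = d/(cτ) = 5470/(2.998×10⁸ × 2.200×10^-6) = 8.2934.
With βγ = 8.2934: γ² = 1 + (βγ)² = 69.7805, and β = (βγ)/γ = 8.2934/8.35347 = 0.993.

0.993c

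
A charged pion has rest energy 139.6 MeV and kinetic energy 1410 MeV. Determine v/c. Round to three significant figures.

γ = 1 + K/(mc²) = 1 + 1410/139.6 = 11.1.
β = √(1 − 1/γ²) = √(1 − 0.00811622) = √0.99188378 = 0.996.

0.996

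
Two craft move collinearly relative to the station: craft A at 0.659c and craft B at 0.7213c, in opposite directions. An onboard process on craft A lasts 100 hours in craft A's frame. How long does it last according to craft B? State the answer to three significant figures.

Transform craft A's velocity into craft B's frame: (0.659 + 0.7213)/(1 + 0.659·0.7213) = 1.3803/1.4753367, so the relative speed is 0.93558c.
γ for this relative speed: γ = 1/√(1 − 0.87531) = 2.8319.
Craft A's interval is proper; time dilation gives Δt_B = γΔτ = 2.8319 × 100 hours = 283 hours.

283 hours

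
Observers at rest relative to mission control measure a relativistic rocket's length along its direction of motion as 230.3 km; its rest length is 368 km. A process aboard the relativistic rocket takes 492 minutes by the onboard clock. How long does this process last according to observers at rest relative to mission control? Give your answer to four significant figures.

786.2 minutes

Length contraction gives γ = L₀/L = 368/230.3 = 1.59792.
Δt = γΔτ = 1.59792 × 492 = 786.2 minutes.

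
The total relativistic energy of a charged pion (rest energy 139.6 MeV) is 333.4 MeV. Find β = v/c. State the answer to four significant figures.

0.9081

Total energy E = γmc² gives γ = 333.4/139.6 = 2.3883.
Hence β = √(1 − 1/γ²) = √(1 − 0.175316) = √0.824684 = 0.9081.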